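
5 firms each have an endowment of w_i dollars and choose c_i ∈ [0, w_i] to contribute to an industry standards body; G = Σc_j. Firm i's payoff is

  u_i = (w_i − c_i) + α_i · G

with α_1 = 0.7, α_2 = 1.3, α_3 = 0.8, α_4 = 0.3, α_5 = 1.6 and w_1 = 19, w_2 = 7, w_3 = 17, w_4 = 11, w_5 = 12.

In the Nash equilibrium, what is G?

19

∂u_i/∂c_i = α_i − 1, so firm i contributes w_i if α_i > 1, else 0.
α_i > 1 for i ∈ {2, 5}; NE contributions (0, 7, 0, 0, 12), G = 19.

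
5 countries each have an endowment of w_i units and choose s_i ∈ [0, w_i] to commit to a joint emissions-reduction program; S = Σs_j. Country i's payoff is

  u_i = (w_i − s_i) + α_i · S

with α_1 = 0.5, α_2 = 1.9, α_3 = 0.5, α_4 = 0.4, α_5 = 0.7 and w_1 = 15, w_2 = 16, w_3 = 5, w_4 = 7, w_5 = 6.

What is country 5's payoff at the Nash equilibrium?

17.2

∂u_i/∂s_i = α_i − 1, so country i contributes w_i if α_i > 1, else 0.
α_i > 1 for i ∈ {2}; NE contributions (0, 16, 0, 0, 0), S = 16.
u_5 = (6 − 0) + 0.7·16 = 17.2.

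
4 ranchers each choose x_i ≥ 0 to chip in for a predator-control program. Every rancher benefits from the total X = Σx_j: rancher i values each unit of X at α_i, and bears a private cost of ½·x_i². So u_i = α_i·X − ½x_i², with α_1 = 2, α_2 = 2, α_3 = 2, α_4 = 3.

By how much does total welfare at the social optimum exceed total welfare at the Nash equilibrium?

Rancher i's FOC: ∂u_i/∂x_i = α_i − x_i = 0, so x_i* = α_i.
NE contributions = (2, 2, 2, 3); X = 9.
W^NE = (Σα)·X − ½Σα_i² = 9² − ½·21 = 70.5.
Planner sets x_i = Σα_j = 9 for every i, so X^SO = 4·9 = 36.
W^SO = (Σα)·X^SO − ½·4·(Σα)² = (4/2)·9² = 162.
Deadweight loss = W^SO − W^NE = 91.5.

91.5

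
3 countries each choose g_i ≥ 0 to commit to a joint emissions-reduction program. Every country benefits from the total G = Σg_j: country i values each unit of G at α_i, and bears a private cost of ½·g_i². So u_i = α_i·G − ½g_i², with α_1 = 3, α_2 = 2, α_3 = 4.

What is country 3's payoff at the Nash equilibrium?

Country i's FOC: ∂u_i/∂g_i = α_i − g_i = 0, so g_i* = α_i.
NE contributions = (3, 2, 4); G = 9.
u_3 = α_3·G − ½·(g_3)² = 4·9 − ½·4² = 28.

28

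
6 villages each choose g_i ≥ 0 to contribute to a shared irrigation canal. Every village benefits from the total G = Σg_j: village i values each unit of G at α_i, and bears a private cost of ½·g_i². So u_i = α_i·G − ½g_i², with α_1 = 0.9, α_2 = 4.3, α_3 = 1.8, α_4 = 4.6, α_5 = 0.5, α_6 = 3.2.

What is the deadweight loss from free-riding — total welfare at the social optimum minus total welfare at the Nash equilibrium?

495.275

Village i's FOC: ∂u_i/∂g_i = α_i − g_i = 0, so g_i* = α_i.
NE contributions = (0.9, 4.3, 1.8, 4.6, 0.5, 3.2); G = 15.3.
W^NE = (Σα)·G − ½Σα_i² = 15.3² − ½·54.19 = 206.995.
Planner sets g_i = Σα_j = 15.3 for every i, so G^SO = 6·15.3 = 91.8.
W^SO = (Σα)·G^SO − ½·6·(Σα)² = (6/2)·15.3² = 702.27.
Deadweight loss = W^SO − W^NE = 495.275.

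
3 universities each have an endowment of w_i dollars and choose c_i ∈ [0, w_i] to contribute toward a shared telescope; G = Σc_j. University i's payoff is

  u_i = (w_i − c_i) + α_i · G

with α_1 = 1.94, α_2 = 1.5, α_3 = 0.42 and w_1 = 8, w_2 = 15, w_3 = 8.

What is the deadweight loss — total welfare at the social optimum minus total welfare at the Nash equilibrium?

∂u_i/∂c_i = α_i − 1, so university i contributes w_i if α_i > 1, else 0.
α_i > 1 for i ∈ {1, 2}; NE contributions (8, 15, 0), G = 23.
W^NE = Σw_i − G^NE + (Σα_i)·G^NE = 31 + 2.86·23 = 96.78.
Planner: ∂(Σu_j)/∂c_i = Σα_j − 1 = 2.86 > 0, so everyone contributes w_i; G^SO = 31, W^SO = 31 + 2.86·31 = 119.66.
Deadweight loss = 22.88.

22.88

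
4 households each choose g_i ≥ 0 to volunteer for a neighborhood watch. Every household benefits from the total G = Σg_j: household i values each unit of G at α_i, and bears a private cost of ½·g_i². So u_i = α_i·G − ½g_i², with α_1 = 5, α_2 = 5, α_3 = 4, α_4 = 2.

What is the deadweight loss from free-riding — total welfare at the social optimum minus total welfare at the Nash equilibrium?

Household i's FOC: ∂u_i/∂g_i = α_i − g_i = 0, so g_i* = α_i.
NE contributions = (5, 5, 4, 2); G = 16.
W^NE = (Σα)·G − ½Σα_i² = 16² − ½·70 = 221.
Planner sets g_i = Σα_j = 16 for every i, so G^SO = 4·16 = 64.
W^SO = (Σα)·G^SO − ½·4·(Σα)² = (4/2)·16² = 512.
Deadweight loss = W^SO − W^NE = 291.

291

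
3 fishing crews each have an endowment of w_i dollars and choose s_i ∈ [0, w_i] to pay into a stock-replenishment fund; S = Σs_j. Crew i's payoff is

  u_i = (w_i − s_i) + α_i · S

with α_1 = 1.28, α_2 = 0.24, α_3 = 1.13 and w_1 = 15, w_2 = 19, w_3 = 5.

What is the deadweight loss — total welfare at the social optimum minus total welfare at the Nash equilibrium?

∂u_i/∂s_i = α_i − 1, so crew i contributes w_i if α_i > 1, else 0.
α_i > 1 for i ∈ {1, 3}; NE contributions (15, 0, 5), S = 20.
W^NE = Σw_i − S^NE + (Σα_i)·S^NE = 39 + 1.65·20 = 72.
Planner: ∂(Σu_j)/∂s_i = Σα_j − 1 = 1.65 > 0, so everyone contributes w_i; S^SO = 39, W^SO = 39 + 1.65·39 = 103.35.
Deadweight loss = 31.35.

31.35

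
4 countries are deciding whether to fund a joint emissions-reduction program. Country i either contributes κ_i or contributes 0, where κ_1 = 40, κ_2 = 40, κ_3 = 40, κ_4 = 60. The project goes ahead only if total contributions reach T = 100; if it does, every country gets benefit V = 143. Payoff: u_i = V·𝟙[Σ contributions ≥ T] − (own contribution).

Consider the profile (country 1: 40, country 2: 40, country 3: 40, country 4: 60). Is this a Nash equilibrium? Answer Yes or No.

Total = 180 ≥ 100: provided.
Country 1 (pledges 40, payoff 103): dropping to 0 → total 140, payoff 143. Profitable deviation.

No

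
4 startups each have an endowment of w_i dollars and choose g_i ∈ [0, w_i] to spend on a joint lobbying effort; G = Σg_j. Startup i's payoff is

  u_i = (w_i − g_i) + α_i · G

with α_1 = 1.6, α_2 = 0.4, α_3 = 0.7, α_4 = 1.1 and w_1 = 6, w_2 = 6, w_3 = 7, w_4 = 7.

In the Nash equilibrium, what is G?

13

∂u_i/∂g_i = α_i − 1, so startup i contributes w_i if α_i > 1, else 0.
α_i > 1 for i ∈ {1, 4}; NE contributions (6, 0, 0, 7), G = 13.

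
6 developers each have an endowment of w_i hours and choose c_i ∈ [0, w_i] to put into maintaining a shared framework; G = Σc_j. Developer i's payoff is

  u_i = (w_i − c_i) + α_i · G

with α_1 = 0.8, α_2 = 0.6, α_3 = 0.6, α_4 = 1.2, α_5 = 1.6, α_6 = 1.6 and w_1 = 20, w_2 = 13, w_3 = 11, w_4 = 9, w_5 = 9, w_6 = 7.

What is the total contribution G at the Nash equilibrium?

∂u_i/∂c_i = α_i − 1, so developer i contributes w_i if α_i > 1, else 0.
α_i > 1 for i ∈ {4, 5, 6}; NE contributions (0, 0, 0, 9, 9, 7), G = 25.

25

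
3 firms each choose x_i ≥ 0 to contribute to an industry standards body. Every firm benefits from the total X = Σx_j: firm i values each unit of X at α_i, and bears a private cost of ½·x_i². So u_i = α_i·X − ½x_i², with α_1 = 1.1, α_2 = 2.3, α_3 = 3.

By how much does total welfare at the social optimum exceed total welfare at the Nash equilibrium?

28.23

Firm i's FOC: ∂u_i/∂x_i = α_i − x_i = 0, so x_i* = α_i.
NE contributions = (1.1, 2.3, 3); X = 6.4.
W^NE = (Σα)·X − ½Σα_i² = 6.4² − ½·15.5 = 33.21.
Planner sets x_i = Σα_j = 6.4 for every i, so X^SO = 3·6.4 = 19.2.
W^SO = (Σα)·X^SO − ½·3·(Σα)² = (3/2)·6.4² = 61.44.
Deadweight loss = W^SO − W^NE = 28.23.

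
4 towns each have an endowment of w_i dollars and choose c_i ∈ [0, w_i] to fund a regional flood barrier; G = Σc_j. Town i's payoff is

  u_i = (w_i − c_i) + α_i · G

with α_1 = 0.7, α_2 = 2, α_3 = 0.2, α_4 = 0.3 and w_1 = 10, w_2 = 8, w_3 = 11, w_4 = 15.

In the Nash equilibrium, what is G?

8

∂u_i/∂c_i = α_i − 1, so town i contributes w_i if α_i > 1, else 0.
α_i > 1 for i ∈ {2}; NE contributions (0, 8, 0, 0), G = 8.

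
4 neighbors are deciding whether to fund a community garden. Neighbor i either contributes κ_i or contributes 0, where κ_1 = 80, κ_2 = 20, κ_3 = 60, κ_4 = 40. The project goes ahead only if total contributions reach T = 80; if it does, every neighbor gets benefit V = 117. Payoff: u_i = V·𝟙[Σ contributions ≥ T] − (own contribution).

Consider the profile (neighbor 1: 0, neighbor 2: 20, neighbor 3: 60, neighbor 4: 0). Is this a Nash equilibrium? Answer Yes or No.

Total = 80 ≥ 80: provided.
Neighbor 1 (pledges 0, payoff 117): pledging 80 → total 160, payoff 37. No gain.
Neighbor 2 (pledges 20, payoff 97): dropping to 0 → total 60, payoff 0. No gain.
Neighbor 3 (pledges 60, payoff 57): dropping to 0 → total 20, payoff 0. No gain.
Neighbor 4 (pledges 0, payoff 117): pledging 40 → total 120, payoff 77. No gain.

Yes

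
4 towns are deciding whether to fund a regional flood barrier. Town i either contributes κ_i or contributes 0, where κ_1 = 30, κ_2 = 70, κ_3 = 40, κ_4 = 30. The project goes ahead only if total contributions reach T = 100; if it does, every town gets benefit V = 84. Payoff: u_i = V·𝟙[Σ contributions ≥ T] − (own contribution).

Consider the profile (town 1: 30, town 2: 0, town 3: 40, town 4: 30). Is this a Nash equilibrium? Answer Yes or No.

Yes

Total = 100 ≥ 100: provided.
Town 1 (pledges 30, payoff 54): dropping to 0 → total 70, payoff 0. No gain.
Town 2 (pledges 0, payoff 84): pledging 70 → total 170, payoff 14. No gain.
Town 3 (pledges 40, payoff 44): dropping to 0 → total 60, payoff 0. No gain.
Town 4 (pledges 30, payoff 54): dropping to 0 → total 70, payoff 0. No gain.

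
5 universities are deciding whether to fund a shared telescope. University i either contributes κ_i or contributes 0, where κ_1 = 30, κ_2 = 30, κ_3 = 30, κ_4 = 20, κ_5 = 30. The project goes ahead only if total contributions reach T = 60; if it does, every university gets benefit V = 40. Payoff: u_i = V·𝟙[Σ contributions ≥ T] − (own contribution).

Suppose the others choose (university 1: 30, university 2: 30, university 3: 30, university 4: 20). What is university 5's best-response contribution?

0

Others' total = 110 ≥ 60; contributing adds cost 30 for no extra benefit.
Best response: 0.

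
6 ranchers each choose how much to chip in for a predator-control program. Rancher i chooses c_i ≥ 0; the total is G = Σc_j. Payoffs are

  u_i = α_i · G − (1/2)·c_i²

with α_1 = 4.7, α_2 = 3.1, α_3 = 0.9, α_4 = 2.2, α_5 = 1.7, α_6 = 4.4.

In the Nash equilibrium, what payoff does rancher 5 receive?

Rancher i's FOC: ∂u_i/∂c_i = α_i − c_i = 0, so c_i* = α_i.
NE contributions = (4.7, 3.1, 0.9, 2.2, 1.7, 4.4); G = 17.
u_5 = α_5·G − ½·(c_5)² = 1.7·17 − ½·1.7² = 27.455.

27.455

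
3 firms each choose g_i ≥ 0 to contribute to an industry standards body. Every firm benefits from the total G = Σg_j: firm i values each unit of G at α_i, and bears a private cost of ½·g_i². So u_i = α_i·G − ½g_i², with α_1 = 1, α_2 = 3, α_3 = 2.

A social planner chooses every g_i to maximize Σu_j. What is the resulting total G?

18

Planner FOC: ∂(Σu_j)/∂g_i = (Σα_j) − g_i = 0, so g_i^SO = Σα_j = 6 for every i; G^SO = 18.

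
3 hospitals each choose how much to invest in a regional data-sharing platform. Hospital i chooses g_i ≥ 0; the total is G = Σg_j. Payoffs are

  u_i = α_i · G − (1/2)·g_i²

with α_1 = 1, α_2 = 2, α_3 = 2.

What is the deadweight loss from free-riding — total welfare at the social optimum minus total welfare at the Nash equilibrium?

Hospital i's FOC: ∂u_i/∂g_i = α_i − g_i = 0, so g_i* = α_i.
NE contributions = (1, 2, 2); G = 5.
W^NE = (Σα)·G − ½Σα_i² = 5² − ½·9 = 20.5.
Planner sets g_i = Σα_j = 5 for every i, so G^SO = 3·5 = 15.
W^SO = (Σα)·G^SO − ½·3·(Σα)² = (3/2)·5² = 37.5.
Deadweight loss = W^SO − W^NE = 17.

17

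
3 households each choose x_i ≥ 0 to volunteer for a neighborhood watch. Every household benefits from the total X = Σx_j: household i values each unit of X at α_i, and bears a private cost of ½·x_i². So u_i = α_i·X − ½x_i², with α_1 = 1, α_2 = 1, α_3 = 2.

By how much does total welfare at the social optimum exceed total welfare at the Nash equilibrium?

11

Household i's FOC: ∂u_i/∂x_i = α_i − x_i = 0, so x_i* = α_i.
NE contributions = (1, 1, 2); X = 4.
W^NE = (Σα)·X − ½Σα_i² = 4² − ½·6 = 13.
Planner sets x_i = Σα_j = 4 for every i, so X^SO = 3·4 = 12.
W^SO = (Σα)·X^SO − ½·3·(Σα)² = (3/2)·4² = 24.
Deadweight loss = W^SO − W^NE = 11.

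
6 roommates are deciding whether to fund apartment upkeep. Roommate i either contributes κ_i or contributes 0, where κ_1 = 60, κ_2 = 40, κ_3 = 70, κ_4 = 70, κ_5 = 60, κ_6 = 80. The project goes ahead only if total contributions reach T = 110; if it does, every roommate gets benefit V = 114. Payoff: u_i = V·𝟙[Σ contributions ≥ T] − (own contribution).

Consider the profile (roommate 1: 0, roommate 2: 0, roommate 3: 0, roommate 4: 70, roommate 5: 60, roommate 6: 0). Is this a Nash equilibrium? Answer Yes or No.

Total = 130 ≥ 110: provided.
Roommate 1 (pledges 0, payoff 114): pledging 60 → total 190, payoff 54. No gain.
Roommate 2 (pledges 0, payoff 114): pledging 40 → total 170, payoff 74. No gain.
Roommate 3 (pledges 0, payoff 114): pledging 70 → total 200, payoff 44. No gain.
Roommate 4 (pledges 70, payoff 44): dropping to 0 → total 60, payoff 0. No gain.
Roommate 5 (pledges 60, payoff 54): dropping to 0 → total 70, payoff 0. No gain.
Roommate 6 (pledges 0, payoff 114): pledging 80 → total 210, payoff 34. No gain.

Yes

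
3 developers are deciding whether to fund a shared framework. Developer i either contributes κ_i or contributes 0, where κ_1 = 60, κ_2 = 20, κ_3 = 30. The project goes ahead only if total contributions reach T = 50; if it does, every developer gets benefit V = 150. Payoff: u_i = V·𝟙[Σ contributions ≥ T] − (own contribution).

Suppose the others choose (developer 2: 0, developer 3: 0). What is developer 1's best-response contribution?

Others' total = 0. Contributing 60 brings total to 60 ≥ 50: gain V − κ_1 = 90.
Best response: 60.

60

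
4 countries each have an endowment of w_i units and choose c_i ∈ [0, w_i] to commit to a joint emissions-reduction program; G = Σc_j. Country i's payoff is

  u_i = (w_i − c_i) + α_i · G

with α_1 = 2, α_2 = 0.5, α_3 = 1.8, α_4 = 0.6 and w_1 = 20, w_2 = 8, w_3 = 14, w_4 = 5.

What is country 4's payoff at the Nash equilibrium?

25.4

∂u_i/∂c_i = α_i − 1, so country i contributes w_i if α_i > 1, else 0.
α_i > 1 for i ∈ {1, 3}; NE contributions (20, 0, 14, 0), G = 34.
u_4 = (5 − 0) + 0.6·34 = 25.4.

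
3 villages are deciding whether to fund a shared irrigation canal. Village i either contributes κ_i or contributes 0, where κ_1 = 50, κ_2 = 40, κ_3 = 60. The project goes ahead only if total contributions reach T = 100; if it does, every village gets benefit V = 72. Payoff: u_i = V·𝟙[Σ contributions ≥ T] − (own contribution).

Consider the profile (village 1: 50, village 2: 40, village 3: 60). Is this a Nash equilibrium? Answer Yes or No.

No

Total = 150 ≥ 100: provided.
Village 1 (pledges 50, payoff 22): dropping to 0 → total 100, payoff 72. Profitable deviation.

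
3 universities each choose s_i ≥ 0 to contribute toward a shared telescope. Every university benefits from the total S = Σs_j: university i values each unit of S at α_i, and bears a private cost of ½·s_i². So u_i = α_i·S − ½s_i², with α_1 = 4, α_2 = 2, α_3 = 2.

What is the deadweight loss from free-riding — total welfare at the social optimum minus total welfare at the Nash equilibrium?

44

University i's FOC: ∂u_i/∂s_i = α_i − s_i = 0, so s_i* = α_i.
NE contributions = (4, 2, 2); S = 8.
W^NE = (Σα)·S − ½Σα_i² = 8² − ½·24 = 52.
Planner sets s_i = Σα_j = 8 for every i, so S^SO = 3·8 = 24.
W^SO = (Σα)·S^SO − ½·3·(Σα)² = (3/2)·8² = 96.
Deadweight loss = W^SO − W^NE = 44.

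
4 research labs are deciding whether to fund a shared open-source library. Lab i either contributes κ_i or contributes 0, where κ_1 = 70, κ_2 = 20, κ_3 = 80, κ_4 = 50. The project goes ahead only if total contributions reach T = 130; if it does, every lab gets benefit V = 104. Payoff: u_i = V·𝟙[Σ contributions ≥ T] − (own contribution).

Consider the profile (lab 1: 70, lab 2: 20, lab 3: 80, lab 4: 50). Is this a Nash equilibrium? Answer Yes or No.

No

Total = 220 ≥ 130: provided.
Lab 1 (pledges 70, payoff 34): dropping to 0 → total 150, payoff 104. Profitable deviation.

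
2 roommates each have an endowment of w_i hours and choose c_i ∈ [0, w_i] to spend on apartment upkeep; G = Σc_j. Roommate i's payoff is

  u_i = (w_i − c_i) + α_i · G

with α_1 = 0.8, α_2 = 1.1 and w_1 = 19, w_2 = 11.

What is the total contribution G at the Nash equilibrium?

∂u_i/∂c_i = α_i − 1, so roommate i contributes w_i if α_i > 1, else 0.
α_i > 1 for i ∈ {2}; NE contributions (0, 11), G = 11.

11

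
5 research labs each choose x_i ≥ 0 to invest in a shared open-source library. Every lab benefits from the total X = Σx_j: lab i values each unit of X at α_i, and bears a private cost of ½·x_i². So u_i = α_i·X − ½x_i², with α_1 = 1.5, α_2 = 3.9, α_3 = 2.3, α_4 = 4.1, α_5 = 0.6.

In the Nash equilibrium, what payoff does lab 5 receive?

Lab i's FOC: ∂u_i/∂x_i = α_i − x_i = 0, so x_i* = α_i.
NE contributions = (1.5, 3.9, 2.3, 4.1, 0.6); X = 12.4.
u_5 = α_5·X − ½·(x_5)² = 0.6·12.4 − ½·0.6² = 7.26.

7.26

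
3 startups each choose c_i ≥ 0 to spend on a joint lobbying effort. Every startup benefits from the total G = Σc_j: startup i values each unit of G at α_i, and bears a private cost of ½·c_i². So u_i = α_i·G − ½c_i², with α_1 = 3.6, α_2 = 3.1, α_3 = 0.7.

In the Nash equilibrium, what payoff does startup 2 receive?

Startup i's FOC: ∂u_i/∂c_i = α_i − c_i = 0, so c_i* = α_i.
NE contributions = (3.6, 3.1, 0.7); G = 7.4.
u_2 = α_2·G − ½·(c_2)² = 3.1·7.4 − ½·3.1² = 18.135.

18.135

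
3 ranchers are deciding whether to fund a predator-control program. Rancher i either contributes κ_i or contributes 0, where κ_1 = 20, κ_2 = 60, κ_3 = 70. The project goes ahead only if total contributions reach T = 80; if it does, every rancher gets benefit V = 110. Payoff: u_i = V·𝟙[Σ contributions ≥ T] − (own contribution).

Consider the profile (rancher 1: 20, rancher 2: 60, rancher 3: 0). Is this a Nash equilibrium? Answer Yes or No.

Total = 80 ≥ 80: provided.
Rancher 1 (pledges 20, payoff 90): dropping to 0 → total 60, payoff 0. No gain.
Rancher 2 (pledges 60, payoff 50): dropping to 0 → total 20, payoff 0. No gain.
Rancher 3 (pledges 0, payoff 110): pledging 70 → total 150, payoff 40. No gain.

Yes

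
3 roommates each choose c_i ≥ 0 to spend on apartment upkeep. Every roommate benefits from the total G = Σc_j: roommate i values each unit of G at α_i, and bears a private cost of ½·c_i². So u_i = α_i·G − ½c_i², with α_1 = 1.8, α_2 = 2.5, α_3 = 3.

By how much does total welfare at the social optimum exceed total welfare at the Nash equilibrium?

Roommate i's FOC: ∂u_i/∂c_i = α_i − c_i = 0, so c_i* = α_i.
NE contributions = (1.8, 2.5, 3); G = 7.3.
W^NE = (Σα)·G − ½Σα_i² = 7.3² − ½·18.49 = 44.045.
Planner sets c_i = Σα_j = 7.3 for every i, so G^SO = 3·7.3 = 21.9.
W^SO = (Σα)·G^SO − ½·3·(Σα)² = (3/2)·7.3² = 79.935.
Deadweight loss = W^SO − W^NE = 35.89.

35.89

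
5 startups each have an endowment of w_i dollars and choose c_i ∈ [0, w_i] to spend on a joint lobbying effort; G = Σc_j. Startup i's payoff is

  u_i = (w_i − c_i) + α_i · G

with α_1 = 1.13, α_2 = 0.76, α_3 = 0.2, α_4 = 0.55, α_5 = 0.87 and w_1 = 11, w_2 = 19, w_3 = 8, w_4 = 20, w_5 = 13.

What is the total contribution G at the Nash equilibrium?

∂u_i/∂c_i = α_i − 1, so startup i contributes w_i if α_i > 1, else 0.
α_i > 1 for i ∈ {1}; NE contributions (11, 0, 0, 0, 0), G = 11.

11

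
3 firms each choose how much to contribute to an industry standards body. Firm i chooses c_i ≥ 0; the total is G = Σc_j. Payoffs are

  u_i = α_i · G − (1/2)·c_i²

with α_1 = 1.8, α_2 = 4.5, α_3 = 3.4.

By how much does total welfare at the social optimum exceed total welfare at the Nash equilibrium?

Firm i's FOC: ∂u_i/∂c_i = α_i − c_i = 0, so c_i* = α_i.
NE contributions = (1.8, 4.5, 3.4); G = 9.7.
W^NE = (Σα)·G − ½Σα_i² = 9.7² − ½·35.05 = 76.565.
Planner sets c_i = Σα_j = 9.7 for every i, so G^SO = 3·9.7 = 29.1.
W^SO = (Σα)·G^SO − ½·3·(Σα)² = (3/2)·9.7² = 141.135.
Deadweight loss = W^SO − W^NE = 64.57.

64.57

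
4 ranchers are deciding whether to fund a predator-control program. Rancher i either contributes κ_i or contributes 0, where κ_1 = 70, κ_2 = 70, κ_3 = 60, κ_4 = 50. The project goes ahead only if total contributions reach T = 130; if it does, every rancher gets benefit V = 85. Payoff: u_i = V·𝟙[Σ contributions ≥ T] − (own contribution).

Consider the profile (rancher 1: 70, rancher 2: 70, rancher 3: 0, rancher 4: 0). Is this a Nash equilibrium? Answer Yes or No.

Total = 140 ≥ 130: provided.
Rancher 1 (pledges 70, payoff 15): dropping to 0 → total 70, payoff 0. No gain.
Rancher 2 (pledges 70, payoff 15): dropping to 0 → total 70, payoff 0. No gain.
Rancher 3 (pledges 0, payoff 85): pledging 60 → total 200, payoff 25. No gain.
Rancher 4 (pledges 0, payoff 85): pledging 50 → total 190, payoff 35. No gain.

Yes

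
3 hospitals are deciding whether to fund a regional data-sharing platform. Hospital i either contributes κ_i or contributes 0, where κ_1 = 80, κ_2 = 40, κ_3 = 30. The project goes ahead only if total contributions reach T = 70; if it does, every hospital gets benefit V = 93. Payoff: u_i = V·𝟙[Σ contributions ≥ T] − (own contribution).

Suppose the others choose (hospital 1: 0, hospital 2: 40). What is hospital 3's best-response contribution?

30

Others' total = 40. Contributing 30 brings total to 70 ≥ 70: gain V − κ_3 = 63.
Best response: 30.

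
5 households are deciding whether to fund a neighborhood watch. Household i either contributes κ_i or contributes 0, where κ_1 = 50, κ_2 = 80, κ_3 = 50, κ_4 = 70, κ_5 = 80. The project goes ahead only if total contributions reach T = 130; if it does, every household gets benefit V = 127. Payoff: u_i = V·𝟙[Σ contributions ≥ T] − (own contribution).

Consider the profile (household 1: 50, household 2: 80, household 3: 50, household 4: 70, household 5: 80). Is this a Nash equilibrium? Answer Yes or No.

No

Total = 330 ≥ 130: provided.
Household 1 (pledges 50, payoff 77): dropping to 0 → total 280, payoff 127. Profitable deviation.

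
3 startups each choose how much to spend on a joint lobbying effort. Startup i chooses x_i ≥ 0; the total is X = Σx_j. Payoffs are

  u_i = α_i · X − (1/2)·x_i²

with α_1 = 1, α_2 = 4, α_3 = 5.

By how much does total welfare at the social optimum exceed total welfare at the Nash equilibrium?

Startup i's FOC: ∂u_i/∂x_i = α_i − x_i = 0, so x_i* = α_i.
NE contributions = (1, 4, 5); X = 10.
W^NE = (Σα)·X − ½Σα_i² = 10² − ½·42 = 79.
Planner sets x_i = Σα_j = 10 for every i, so X^SO = 3·10 = 30.
W^SO = (Σα)·X^SO − ½·3·(Σα)² = (3/2)·10² = 150.
Deadweight loss = W^SO − W^NE = 71.

71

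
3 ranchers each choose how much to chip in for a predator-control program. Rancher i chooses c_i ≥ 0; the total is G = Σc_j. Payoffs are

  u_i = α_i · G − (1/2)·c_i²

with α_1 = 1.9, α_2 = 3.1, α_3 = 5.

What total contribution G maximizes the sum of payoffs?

30

Planner FOC: ∂(Σu_j)/∂c_i = (Σα_j) − c_i = 0, so c_i^SO = Σα_j = 10 for every i; G^SO = 30.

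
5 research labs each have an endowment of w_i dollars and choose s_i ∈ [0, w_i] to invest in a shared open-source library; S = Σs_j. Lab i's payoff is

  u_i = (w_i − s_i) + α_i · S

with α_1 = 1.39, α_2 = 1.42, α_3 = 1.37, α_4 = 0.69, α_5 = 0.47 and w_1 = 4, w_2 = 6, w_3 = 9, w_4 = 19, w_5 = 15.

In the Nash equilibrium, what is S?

19

∂u_i/∂s_i = α_i − 1, so lab i contributes w_i if α_i > 1, else 0.
α_i > 1 for i ∈ {1, 2, 3}; NE contributions (4, 6, 9, 0, 0), S = 19.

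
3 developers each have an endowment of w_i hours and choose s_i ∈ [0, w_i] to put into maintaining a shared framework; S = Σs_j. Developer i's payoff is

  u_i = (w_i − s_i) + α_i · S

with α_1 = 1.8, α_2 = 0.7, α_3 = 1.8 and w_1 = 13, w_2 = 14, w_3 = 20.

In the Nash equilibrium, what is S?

33

∂u_i/∂s_i = α_i − 1, so developer i contributes w_i if α_i > 1, else 0.
α_i > 1 for i ∈ {1, 3}; NE contributions (13, 0, 20), S = 33.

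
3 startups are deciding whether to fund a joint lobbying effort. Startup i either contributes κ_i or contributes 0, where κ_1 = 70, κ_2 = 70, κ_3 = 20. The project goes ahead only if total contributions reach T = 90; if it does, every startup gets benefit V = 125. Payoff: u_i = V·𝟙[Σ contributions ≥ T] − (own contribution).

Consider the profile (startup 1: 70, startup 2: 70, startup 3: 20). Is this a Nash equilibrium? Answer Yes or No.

No

Total = 160 ≥ 90: provided.
Startup 1 (pledges 70, payoff 55): dropping to 0 → total 90, payoff 125. Profitable deviation.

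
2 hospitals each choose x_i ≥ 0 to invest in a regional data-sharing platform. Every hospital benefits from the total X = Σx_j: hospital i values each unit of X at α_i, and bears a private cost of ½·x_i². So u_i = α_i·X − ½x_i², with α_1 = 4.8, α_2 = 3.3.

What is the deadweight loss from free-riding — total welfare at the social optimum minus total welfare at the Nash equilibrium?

16.965

Hospital i's FOC: ∂u_i/∂x_i = α_i − x_i = 0, so x_i* = α_i.
NE contributions = (4.8, 3.3); X = 8.1.
W^NE = (Σα)·X − ½Σα_i² = 8.1² − ½·33.93 = 48.645.
Planner sets x_i = Σα_j = 8.1 for every i, so X^SO = 2·8.1 = 16.2.
W^SO = (Σα)·X^SO − ½·2·(Σα)² = (2/2)·8.1² = 65.61.
Deadweight loss = W^SO − W^NE = 16.965.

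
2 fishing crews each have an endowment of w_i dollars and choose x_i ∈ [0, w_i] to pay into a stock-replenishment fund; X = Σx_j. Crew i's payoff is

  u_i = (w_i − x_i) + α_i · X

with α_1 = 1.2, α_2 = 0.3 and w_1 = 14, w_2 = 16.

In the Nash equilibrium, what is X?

∂u_i/∂x_i = α_i − 1, so crew i contributes w_i if α_i > 1, else 0.
α_i > 1 for i ∈ {1}; NE contributions (14, 0), X = 14.

14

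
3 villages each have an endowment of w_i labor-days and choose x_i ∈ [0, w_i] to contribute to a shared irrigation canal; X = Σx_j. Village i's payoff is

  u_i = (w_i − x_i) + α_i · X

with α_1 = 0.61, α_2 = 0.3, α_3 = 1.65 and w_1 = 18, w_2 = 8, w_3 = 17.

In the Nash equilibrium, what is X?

∂u_i/∂x_i = α_i − 1, so village i contributes w_i if α_i > 1, else 0.
α_i > 1 for i ∈ {3}; NE contributions (0, 0, 17), X = 17.

17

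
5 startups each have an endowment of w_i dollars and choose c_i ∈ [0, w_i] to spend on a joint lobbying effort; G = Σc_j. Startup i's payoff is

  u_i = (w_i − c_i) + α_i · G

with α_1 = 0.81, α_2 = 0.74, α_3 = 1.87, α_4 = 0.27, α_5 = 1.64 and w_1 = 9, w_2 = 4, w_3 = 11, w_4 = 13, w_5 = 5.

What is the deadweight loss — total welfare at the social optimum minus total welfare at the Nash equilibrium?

112.58

∂u_i/∂c_i = α_i − 1, so startup i contributes w_i if α_i > 1, else 0.
α_i > 1 for i ∈ {3, 5}; NE contributions (0, 0, 11, 0, 5), G = 16.
W^NE = Σw_i − G^NE + (Σα_i)·G^NE = 42 + 4.33·16 = 111.28.
Planner: ∂(Σu_j)/∂c_i = Σα_j − 1 = 4.33 > 0, so everyone contributes w_i; G^SO = 42, W^SO = 42 + 4.33·42 = 223.86.
Deadweight loss = 112.58.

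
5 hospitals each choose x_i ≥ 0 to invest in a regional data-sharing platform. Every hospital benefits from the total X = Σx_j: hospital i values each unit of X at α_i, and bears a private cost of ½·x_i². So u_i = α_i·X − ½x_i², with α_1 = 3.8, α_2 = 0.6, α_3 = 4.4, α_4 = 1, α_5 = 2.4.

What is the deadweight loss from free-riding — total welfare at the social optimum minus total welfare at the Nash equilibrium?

243.72

Hospital i's FOC: ∂u_i/∂x_i = α_i − x_i = 0, so x_i* = α_i.
NE contributions = (3.8, 0.6, 4.4, 1, 2.4); X = 12.2.
W^NE = (Σα)·X − ½Σα_i² = 12.2² − ½·40.92 = 128.38.
Planner sets x_i = Σα_j = 12.2 for every i, so X^SO = 5·12.2 = 61.
W^SO = (Σα)·X^SO − ½·5·(Σα)² = (5/2)·12.2² = 372.1.
Deadweight loss = W^SO − W^NE = 243.72.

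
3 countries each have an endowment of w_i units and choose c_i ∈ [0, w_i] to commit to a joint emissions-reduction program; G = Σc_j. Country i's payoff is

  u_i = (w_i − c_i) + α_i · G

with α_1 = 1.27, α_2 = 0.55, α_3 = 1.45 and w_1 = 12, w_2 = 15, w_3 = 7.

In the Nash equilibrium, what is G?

∂u_i/∂c_i = α_i − 1, so country i contributes w_i if α_i > 1, else 0.
α_i > 1 for i ∈ {1, 3}; NE contributions (12, 0, 7), G = 19.

19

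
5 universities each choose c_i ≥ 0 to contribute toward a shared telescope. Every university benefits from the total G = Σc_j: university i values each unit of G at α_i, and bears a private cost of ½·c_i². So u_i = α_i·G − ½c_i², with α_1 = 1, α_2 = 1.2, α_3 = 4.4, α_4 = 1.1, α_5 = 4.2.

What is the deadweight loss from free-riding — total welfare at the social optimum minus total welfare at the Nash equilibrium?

University i's FOC: ∂u_i/∂c_i = α_i − c_i = 0, so c_i* = α_i.
NE contributions = (1, 1.2, 4.4, 1.1, 4.2); G = 11.9.
W^NE = (Σα)·G − ½Σα_i² = 11.9² − ½·40.65 = 121.285.
Planner sets c_i = Σα_j = 11.9 for every i, so G^SO = 5·11.9 = 59.5.
W^SO = (Σα)·G^SO − ½·5·(Σα)² = (5/2)·11.9² = 354.025.
Deadweight loss = W^SO − W^NE = 232.74.

232.74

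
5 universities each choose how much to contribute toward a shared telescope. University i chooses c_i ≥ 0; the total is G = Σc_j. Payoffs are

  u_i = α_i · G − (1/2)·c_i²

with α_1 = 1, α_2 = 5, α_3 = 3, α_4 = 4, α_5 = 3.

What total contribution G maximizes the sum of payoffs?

Planner FOC: ∂(Σu_j)/∂c_i = (Σα_j) − c_i = 0, so c_i^SO = Σα_j = 16 for every i; G^SO = 80.

80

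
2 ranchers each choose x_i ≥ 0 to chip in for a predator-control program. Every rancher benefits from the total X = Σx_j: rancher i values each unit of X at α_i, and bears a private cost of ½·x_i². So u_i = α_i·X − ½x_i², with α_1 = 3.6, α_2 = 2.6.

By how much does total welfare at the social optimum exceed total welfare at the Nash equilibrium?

Rancher i's FOC: ∂u_i/∂x_i = α_i − x_i = 0, so x_i* = α_i.
NE contributions = (3.6, 2.6); X = 6.2.
W^NE = (Σα)·X − ½Σα_i² = 6.2² − ½·19.72 = 28.58.
Planner sets x_i = Σα_j = 6.2 for every i, so X^SO = 2·6.2 = 12.4.
W^SO = (Σα)·X^SO − ½·2·(Σα)² = (2/2)·6.2² = 38.44.
Deadweight loss = W^SO − W^NE = 9.86.

9.86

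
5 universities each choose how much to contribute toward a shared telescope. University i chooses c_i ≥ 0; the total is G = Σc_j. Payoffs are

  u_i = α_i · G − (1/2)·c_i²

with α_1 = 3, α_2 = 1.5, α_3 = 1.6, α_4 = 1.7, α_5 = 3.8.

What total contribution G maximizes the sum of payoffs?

Planner FOC: ∂(Σu_j)/∂c_i = (Σα_j) − c_i = 0, so c_i^SO = Σα_j = 11.6 for every i; G^SO = 58.

58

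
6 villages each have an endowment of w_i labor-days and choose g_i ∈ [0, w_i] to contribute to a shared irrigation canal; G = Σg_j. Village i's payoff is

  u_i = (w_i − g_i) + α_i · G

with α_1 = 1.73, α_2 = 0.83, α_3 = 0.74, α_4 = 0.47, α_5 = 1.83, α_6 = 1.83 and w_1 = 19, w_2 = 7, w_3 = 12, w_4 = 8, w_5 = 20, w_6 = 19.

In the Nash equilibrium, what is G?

∂u_i/∂g_i = α_i − 1, so village i contributes w_i if α_i > 1, else 0.
α_i > 1 for i ∈ {1, 5, 6}; NE contributions (19, 0, 0, 0, 20, 19), G = 58.

58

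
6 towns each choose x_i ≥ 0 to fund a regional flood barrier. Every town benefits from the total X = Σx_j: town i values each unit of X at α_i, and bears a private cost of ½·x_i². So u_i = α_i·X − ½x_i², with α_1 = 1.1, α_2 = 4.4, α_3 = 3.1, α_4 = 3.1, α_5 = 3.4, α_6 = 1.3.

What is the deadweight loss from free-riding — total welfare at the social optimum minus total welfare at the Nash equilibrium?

564.44

Town i's FOC: ∂u_i/∂x_i = α_i − x_i = 0, so x_i* = α_i.
NE contributions = (1.1, 4.4, 3.1, 3.1, 3.4, 1.3); X = 16.4.
W^NE = (Σα)·X − ½Σα_i² = 16.4² − ½·53.04 = 242.44.
Planner sets x_i = Σα_j = 16.4 for every i, so X^SO = 6·16.4 = 98.4.
W^SO = (Σα)·X^SO − ½·6·(Σα)² = (6/2)·16.4² = 806.88.
Deadweight loss = W^SO − W^NE = 564.44.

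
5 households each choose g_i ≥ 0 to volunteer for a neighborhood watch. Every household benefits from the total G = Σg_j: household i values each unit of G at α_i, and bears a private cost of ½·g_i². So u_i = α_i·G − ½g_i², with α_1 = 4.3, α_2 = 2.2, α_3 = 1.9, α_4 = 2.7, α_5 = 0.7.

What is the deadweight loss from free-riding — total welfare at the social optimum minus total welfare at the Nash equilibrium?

Household i's FOC: ∂u_i/∂g_i = α_i − g_i = 0, so g_i* = α_i.
NE contributions = (4.3, 2.2, 1.9, 2.7, 0.7); G = 11.8.
W^NE = (Σα)·G − ½Σα_i² = 11.8² − ½·34.72 = 121.88.
Planner sets g_i = Σα_j = 11.8 for every i, so G^SO = 5·11.8 = 59.
W^SO = (Σα)·G^SO − ½·5·(Σα)² = (5/2)·11.8² = 348.1.
Deadweight loss = W^SO − W^NE = 226.22.

226.22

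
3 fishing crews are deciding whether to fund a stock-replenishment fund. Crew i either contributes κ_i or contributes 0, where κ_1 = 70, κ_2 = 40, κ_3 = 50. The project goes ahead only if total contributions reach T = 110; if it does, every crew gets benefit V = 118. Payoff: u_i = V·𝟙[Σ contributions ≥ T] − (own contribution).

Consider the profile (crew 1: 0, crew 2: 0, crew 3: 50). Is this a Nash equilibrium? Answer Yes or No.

Total = 50 < 110: not provided.
Crew 1 (pledges 0, payoff 0): pledging 70 → total 120, payoff 48. Profitable deviation.

No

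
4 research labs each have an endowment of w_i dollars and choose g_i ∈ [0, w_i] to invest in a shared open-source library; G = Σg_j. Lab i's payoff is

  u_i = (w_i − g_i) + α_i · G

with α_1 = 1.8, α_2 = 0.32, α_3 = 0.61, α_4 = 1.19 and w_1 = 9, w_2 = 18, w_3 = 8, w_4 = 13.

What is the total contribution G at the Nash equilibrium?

∂u_i/∂g_i = α_i − 1, so lab i contributes w_i if α_i > 1, else 0.
α_i > 1 for i ∈ {1, 4}; NE contributions (9, 0, 0, 13), G = 22.

22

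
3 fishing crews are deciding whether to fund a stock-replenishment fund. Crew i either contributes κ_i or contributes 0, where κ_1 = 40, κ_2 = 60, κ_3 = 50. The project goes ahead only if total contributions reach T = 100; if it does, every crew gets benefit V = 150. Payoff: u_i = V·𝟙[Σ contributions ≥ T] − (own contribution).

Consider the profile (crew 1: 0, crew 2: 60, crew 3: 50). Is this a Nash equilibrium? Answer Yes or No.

Total = 110 ≥ 100: provided.
Crew 1 (pledges 0, payoff 150): pledging 40 → total 150, payoff 110. No gain.
Crew 2 (pledges 60, payoff 90): dropping to 0 → total 50, payoff 0. No gain.
Crew 3 (pledges 50, payoff 100): dropping to 0 → total 60, payoff 0. No gain.

Yes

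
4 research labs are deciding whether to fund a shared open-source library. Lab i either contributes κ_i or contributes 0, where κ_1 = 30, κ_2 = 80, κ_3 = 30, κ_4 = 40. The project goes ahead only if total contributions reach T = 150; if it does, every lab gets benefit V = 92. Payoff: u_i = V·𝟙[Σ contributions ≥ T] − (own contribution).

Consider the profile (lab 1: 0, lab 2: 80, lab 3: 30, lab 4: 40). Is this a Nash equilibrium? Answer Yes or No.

Yes

Total = 150 ≥ 150: provided.
Lab 1 (pledges 0, payoff 92): pledging 30 → total 180, payoff 62. No gain.
Lab 2 (pledges 80, payoff 12): dropping to 0 → total 70, payoff 0. No gain.
Lab 3 (pledges 30, payoff 62): dropping to 0 → total 120, payoff 0. No gain.
Lab 4 (pledges 40, payoff 52): dropping to 0 → total 110, payoff 0. No gain.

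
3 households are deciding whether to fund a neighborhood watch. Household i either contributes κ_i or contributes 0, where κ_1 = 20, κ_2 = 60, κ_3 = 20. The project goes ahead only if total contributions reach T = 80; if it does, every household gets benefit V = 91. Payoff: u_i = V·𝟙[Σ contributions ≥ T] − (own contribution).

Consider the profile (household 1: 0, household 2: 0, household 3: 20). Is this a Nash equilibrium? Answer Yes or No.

Total = 20 < 80: not provided.
Household 1 (pledges 0, payoff 0): pledging 20 → total 40, payoff -20. No gain.
Household 2 (pledges 0, payoff 0): pledging 60 → total 80, payoff 31. Profitable deviation.

No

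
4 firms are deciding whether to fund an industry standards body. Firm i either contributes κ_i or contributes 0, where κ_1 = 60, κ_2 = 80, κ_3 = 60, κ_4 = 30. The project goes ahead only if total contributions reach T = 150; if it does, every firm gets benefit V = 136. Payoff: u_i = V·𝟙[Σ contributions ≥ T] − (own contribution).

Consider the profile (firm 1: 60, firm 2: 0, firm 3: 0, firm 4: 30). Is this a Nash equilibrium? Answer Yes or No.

No

Total = 90 < 150: not provided.
Firm 1 (pledges 60, payoff -60): dropping to 0 → total 30, payoff 0. Profitable deviation.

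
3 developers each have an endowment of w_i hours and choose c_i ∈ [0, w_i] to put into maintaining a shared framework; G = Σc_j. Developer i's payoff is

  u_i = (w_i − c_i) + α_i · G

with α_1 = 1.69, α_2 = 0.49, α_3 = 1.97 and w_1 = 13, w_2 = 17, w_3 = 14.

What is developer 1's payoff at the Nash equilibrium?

45.63

∂u_i/∂c_i = α_i − 1, so developer i contributes w_i if α_i > 1, else 0.
α_i > 1 for i ∈ {1, 3}; NE contributions (13, 0, 14), G = 27.
u_1 = (13 − 13) + 1.69·27 = 45.63.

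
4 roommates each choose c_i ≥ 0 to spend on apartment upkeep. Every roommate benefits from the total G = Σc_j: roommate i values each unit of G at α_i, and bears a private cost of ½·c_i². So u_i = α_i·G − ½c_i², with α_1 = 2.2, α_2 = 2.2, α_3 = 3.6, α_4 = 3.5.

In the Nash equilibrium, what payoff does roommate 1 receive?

22.88

Roommate i's FOC: ∂u_i/∂c_i = α_i − c_i = 0, so c_i* = α_i.
NE contributions = (2.2, 2.2, 3.6, 3.5); G = 11.5.
u_1 = α_1·G − ½·(c_1)² = 2.2·11.5 − ½·2.2² = 22.88.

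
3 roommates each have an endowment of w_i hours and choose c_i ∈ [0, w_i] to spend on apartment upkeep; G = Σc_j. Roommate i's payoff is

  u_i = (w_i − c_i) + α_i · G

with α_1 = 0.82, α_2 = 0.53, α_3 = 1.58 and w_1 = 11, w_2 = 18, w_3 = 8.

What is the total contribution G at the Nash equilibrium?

∂u_i/∂c_i = α_i − 1, so roommate i contributes w_i if α_i > 1, else 0.
α_i > 1 for i ∈ {3}; NE contributions (0, 0, 8), G = 8.

8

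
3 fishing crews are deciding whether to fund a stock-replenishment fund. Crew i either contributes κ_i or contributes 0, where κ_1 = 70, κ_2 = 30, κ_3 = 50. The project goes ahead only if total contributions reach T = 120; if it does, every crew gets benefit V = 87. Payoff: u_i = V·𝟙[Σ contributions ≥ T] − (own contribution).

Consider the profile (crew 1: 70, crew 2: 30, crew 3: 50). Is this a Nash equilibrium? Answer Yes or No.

Total = 150 ≥ 120: provided.
Crew 1 (pledges 70, payoff 17): dropping to 0 → total 80, payoff 0. No gain.
Crew 2 (pledges 30, payoff 57): dropping to 0 → total 120, payoff 87. Profitable deviation.

No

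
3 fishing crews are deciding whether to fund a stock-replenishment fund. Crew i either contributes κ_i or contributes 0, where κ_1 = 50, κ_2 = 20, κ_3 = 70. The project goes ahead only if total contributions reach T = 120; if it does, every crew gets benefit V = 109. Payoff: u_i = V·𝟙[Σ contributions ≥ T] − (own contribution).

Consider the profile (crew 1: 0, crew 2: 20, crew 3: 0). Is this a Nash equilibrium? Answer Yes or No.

No

Total = 20 < 120: not provided.
Crew 1 (pledges 0, payoff 0): pledging 50 → total 70, payoff -50. No gain.
Crew 2 (pledges 20, payoff -20): dropping to 0 → total 0, payoff 0. Profitable deviation.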